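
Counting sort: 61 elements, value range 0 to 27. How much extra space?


n = 61 (output array)
k = 28 (count array for 28 distinct values)
Extra space = 61 + 28 = 89


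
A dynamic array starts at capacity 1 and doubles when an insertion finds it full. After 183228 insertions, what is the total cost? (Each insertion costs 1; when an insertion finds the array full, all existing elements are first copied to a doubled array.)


Insertion cost: 183228 (one per element)
Resizes occur just before inserting elements 2, 3, 5, 9, ...
Elements copied at each resize: 1 + 2 + 4 + 8 + 16 + 32 + 64 + 128 + 256 + 512 + 1024 + 2048 + 4096 + 8192 + 16384 + 32768 + 65536 + 131072
Sum of copies = 262143 (geometric series: 2^k - 1)
Total = 183228 + 262143 = 445371


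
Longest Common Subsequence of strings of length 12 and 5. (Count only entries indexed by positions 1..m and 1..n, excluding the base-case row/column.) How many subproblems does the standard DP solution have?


DP table indexed by positions in both strings.
First string: 12 positions
Second string: 5 positions
Total = 12 * 5 = 60


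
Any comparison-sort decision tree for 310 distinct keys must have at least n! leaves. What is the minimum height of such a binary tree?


A binary decision tree of height h has at most 2^h leaves and needs at least n! of them, so h >= ceil(log2(n!)).
310! is far too large to multiply out, so use Stirling's series:
  ln(n!) ~ n ln n - n + (1/2) ln(2 pi n) + 1/(12n)  (error below 1/(360 n^3), negligible here)
  ln(310) = 5.7365723
  n ln n = 310 * 5.7365723 = 1778.3374
  (1/2) ln(2 pi * 310) = (1/2) ln(1947.7874) = 3.7872
  1/(12*310) = 0.0003
  ln(310!) ~ 1778.3374 - 310 + 3.7872 + 0.0003 = 1472.1249
Convert to base 2: log2(310!) = 1472.1249 / ln 2 = 1472.1249 / 0.69314718 = 2123.8273
ceil(2123.8273) = 2124


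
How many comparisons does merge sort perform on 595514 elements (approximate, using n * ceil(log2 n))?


Recursion depth: ceil(log2(595514)) = 20
Each recursion level merges n = 595514 elements
Total = 595514 * 20 = 11910280


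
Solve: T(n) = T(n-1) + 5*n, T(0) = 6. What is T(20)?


Expanding the recurrence:
T(20) = T(19) + 5*20
       = T(18) + 5*19 + 5*20
       ...
       = T(0) + 5*(1 + 2 + ... + 20)
       = 6 + 5 * 20*21/2
       = 6 + 5 * 210
       = 6 + 1050 = 1056


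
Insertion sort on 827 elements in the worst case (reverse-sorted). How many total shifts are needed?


In the worst case (reverse-sorted), each element shifts past all previous:
  Element 1: 1 shifts
  Element 2: 2 shifts
  Element 3: 3 shifts
  Element 4: 4 shifts
  Element 5: 5 shifts
  ...
  Element 826: 826 shifts
Total = 1 + 2 + ... + 826
= 827*(827-1)/2 = 341551


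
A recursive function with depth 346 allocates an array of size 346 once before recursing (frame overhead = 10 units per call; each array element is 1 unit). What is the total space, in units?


Array allocation: 346 units (allocated once)
Stack frames: 346 deep * 10 per frame = 3460 units
Total = 346 + 3460 = 3806


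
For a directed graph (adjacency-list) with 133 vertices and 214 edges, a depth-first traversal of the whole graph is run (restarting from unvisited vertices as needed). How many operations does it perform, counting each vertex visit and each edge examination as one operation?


A full DFS traversal visits each vertex once and examines each edge once.
V = 133
E = 214
Sum = 133 + 214 = 347


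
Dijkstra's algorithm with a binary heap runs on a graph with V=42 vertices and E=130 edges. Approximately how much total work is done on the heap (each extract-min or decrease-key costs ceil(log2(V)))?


Dijkstra with a binary heap: each vertex is extracted once, each edge may relax once.
Each heap operation costs O(log V).
V + E = 42 + 130 = 172
ceil(log2(42)) = 6 (since 2^5 = 32 < 42 <= 64 = 2^6)
Total heap work = (V+E) * ceil(log2(V)) = 172 * 6 = 1032


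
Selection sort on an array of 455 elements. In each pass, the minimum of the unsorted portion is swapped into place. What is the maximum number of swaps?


Selection sort performs one swap per pass:
  Pass 1: find min in positions 0 to 454, swap with position 0
  Pass 2: find min in positions 1 to 454, swap with position 1
  Pass 3: find min in positions 2 to 454, swap with position 2
  Pass 4: find min in positions 3 to 454, swap with position 3
  Pass 5: find min in positions 4 to 454, swap with position 4
  ... (449 more passes)
Total passes (and swaps) = n - 1 = 455 - 1 = 454


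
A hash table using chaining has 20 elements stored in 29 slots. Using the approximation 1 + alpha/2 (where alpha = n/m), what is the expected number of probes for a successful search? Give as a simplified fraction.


Load factor alpha = n/m = 20/29
Expected probes = 1 + alpha/2 = 1 + 20/(2*29)
= 1 + 20/58
= 58/58 + 20/58
= 78/58
Simplify: 39/29


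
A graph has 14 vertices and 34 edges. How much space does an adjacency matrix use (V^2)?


Adjacency matrix: V x V grid of entries
Space = V^2 = 14^2 = 14 * 14 = 196


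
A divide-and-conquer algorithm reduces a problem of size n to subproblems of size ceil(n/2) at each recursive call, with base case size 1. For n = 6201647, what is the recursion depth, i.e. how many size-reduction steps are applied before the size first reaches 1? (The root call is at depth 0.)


Each step divides the size by 2 (rounding up); after k steps the size is ceil(n/2^k), which equals 1 exactly when 2^k >= n.
So the depth is the smallest k with 2^k >= 6201647, i.e. ceil(log_2(6201647)).
2^22 = 4194304 < 6201647 <= 8388608 = 2^23
Recursion depth = 23


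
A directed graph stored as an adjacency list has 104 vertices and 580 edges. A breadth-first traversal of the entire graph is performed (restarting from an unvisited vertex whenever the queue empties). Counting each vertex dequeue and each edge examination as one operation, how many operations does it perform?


A full BFS traversal dequeues each vertex once and examines each edge once.
Vertex visits: 104
Edge visits: 580
V + E = 104 + 580 = 684


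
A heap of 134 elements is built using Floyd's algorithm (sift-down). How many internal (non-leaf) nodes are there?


Leaf nodes occupy roughly half the array.
Sift-down is called for each internal node, starting from the last one.
Internal nodes = floor(n/2) = floor(134/2) = 67


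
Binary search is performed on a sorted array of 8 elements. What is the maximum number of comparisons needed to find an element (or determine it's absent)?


Binary search halves the search space each comparison:
  Step 1: search space = 8 -> 4
  Step 2: search space = 4 -> 2
  Step 3: search space = 2 -> 1
  Step 4: search space = 1 (final check)
Maximum comparisons = floor(log2(8)) + 1 = 3 + 1 = 4


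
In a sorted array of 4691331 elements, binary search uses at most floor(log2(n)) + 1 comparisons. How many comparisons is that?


Halving sequence: 4691331 -> 2345665 -> 1172832 -> 586416 -> 293208 -> 146604 -> 73302 -> 36651 -> 18325 -> 9162 -> 4581 -> 2290 -> 1145 -> 572 -> 286 -> 143 -> 71 -> 35 -> 17 -> 8 -> 4 -> 2 -> 1
Number of halvings = 22
Max comparisons = 22 + 1 = 23


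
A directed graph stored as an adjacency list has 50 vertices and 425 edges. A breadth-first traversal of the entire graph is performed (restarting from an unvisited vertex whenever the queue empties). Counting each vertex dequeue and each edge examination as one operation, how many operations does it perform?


A full BFS traversal dequeues each vertex once and examines each edge once.
Vertex visits: 50
Edge visits: 425
V + E = 50 + 425 = 475


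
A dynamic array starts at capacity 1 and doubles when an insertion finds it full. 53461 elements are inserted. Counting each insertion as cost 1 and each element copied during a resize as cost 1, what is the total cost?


n = 53461
Insertion costs: 53461
Resizes copy 1, 2, 4, ... up to the largest power of 2 that is <= n-1 = 53460, i.e. 32768.
Copy costs = 1 + 2 + 4 + 8 + 16 + 32 + 64 + 128 + 256 + 512 + 1024 + 2048 + 4096 + 8192 + 16384 + 32768 = 65535
Total = 53461 + 65535 = 118996


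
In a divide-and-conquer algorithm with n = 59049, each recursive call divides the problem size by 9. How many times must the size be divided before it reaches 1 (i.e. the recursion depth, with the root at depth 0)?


Number of divisions = log_9(59049)
Sizes: 59049 -> 6561 -> 729 -> 81 -> 9 -> 1 (5 divisions)
Recursion depth = 5


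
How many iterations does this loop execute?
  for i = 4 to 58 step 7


The loop variable i takes values starting at 4 and increments by 7 each iteration.
Sequence: i = 4, 11, 18, 25, 32, 39, 46, 53
The upper bound 58 is inclusive, so the count is floor((last - first) / step) + 1:
floor((58 - 4) / 7) + 1 = floor(54/7) + 1 = 7 + 1 = 8


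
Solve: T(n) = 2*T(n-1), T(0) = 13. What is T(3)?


Unrolling:
T(3) = 2*T(2) = 2^2*T(1) = ... = 2^3*T(0)
= 2^3 * 13
= 8 * 13 = 104


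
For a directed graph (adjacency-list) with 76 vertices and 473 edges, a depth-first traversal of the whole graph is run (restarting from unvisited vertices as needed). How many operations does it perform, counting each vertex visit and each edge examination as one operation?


A full DFS traversal visits each vertex once and examines each edge once.
V = 76
E = 473
Sum = 76 + 473 = 549


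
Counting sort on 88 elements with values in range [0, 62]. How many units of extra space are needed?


Output array size: 88 (to store sorted result)
Count array size: 63 (one slot per possible value, range 0 to 62)
Total extra space = 88 + 63 = 151


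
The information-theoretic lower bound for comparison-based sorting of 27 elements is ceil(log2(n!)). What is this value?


A binary decision tree of height h has at most 2^h leaves and needs at least n! of them, so h >= ceil(log2(n!)).
Compute 27! as a running product:
  x2 = 2, x3 = 6, x4 = 24, x5 = 120
  x6 = 720, x7 = 5040, x8 = 40320, x9 = 362880
  x10 = 3628800, x11 = 39916800, x12 = 479001600, x13 = 6227020800
  x14 = 87178291200, x15 = 1307674368000, x16 = 20922789888000, x17 = 355687428096000
  x18 = 6402373705728000, x19 = 121645100408832000, x20 = 2432902008176640000, x21 = 51090942171709440000
  x22 = 1124000727777607680000, x23 = 25852016738884976640000, x24 = 620448401733239439360000, x25 = 15511210043330985984000000
  x26 = 403291461126605635584000000, x27 = 10888869450418352160768000000
27! = 10888869450418352160768000000
Bracket between powers of 2:
  2^93 = 9903520314283042199192993792 < 10888869450418352160768000000 <= 19807040628566084398385987584 = 2^94
So ceil(log2(27!)) = 94


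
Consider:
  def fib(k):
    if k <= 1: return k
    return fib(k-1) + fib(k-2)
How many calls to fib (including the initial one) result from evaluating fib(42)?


Let C(m) = total calls to evaluate fib(m). Then C(0)=C(1)=1, and
C(m) = 1 + C(m-1) + C(m-2) for m >= 2.
Build the table (each entry = 1 + previous two):
  C(0) = 1
  C(1) = 1
  C(2) = 1 + 1 + 1 = 3
  C(3) = 1 + 3 + 1 = 5
  C(4) = 1 + 5 + 3 = 9
  C(5) = 1 + 9 + 5 = 15
  C(6) = 1 + 15 + 9 = 25
  C(7) = 1 + 25 + 15 = 41
  C(8) = 1 + 41 + 25 = 67
  C(9) = 1 + 67 + 41 = 109
  C(10) = 1 + 109 + 67 = 177
  C(11) = 1 + 177 + 109 = 287
  C(12) = 1 + 287 + 177 = 465
  C(13) = 1 + 465 + 287 = 753
  C(14) = 1 + 753 + 465 = 1219
  C(15) = 1 + 1219 + 753 = 1973
  C(16) = 1 + 1973 + 1219 = 3193
  C(17) = 1 + 3193 + 1973 = 5167
  C(18) = 1 + 5167 + 3193 = 8361
  C(19) = 1 + 8361 + 5167 = 13529
  C(20) = 1 + 13529 + 8361 = 21891
  C(21) = 1 + 21891 + 13529 = 35421
  C(22) = 1 + 35421 + 21891 = 57313
  C(23) = 1 + 57313 + 35421 = 92735
  C(24) = 1 + 92735 + 57313 = 150049
  C(25) = 1 + 150049 + 92735 = 242785
  C(26) = 1 + 242785 + 150049 = 392835
  C(27) = 1 + 392835 + 242785 = 635621
  C(28) = 1 + 635621 + 392835 = 1028457
  C(29) = 1 + 1028457 + 635621 = 1664079
  C(30) = 1 + 1664079 + 1028457 = 2692537
  C(31) = 1 + 2692537 + 1664079 = 4356617
  C(32) = 1 + 4356617 + 2692537 = 7049155
  C(33) = 1 + 7049155 + 4356617 = 11405773
  C(34) = 1 + 11405773 + 7049155 = 18454929
  C(35) = 1 + 18454929 + 11405773 = 29860703
  C(36) = 1 + 29860703 + 18454929 = 48315633
  C(37) = 1 + 48315633 + 29860703 = 78176337
  C(38) = 1 + 78176337 + 48315633 = 126491971
  C(39) = 1 + 126491971 + 78176337 = 204668309
  C(40) = 1 + 204668309 + 126491971 = 331160281
  C(41) = 1 + 331160281 + 204668309 = 535828591
  C(42) = 1 + 535828591 + 331160281 = 866988873
Total calls for fib(42) = 866988873


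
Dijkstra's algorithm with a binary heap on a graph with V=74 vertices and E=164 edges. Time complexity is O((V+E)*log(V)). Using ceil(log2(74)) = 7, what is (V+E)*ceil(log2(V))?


Dijkstra with a binary heap: each vertex is extracted once, each edge may relax once.
Each heap operation costs O(log V).
V + E = 74 + 164 = 238
ceil(log2(74)) = 7 (since 2^6 = 64 < 74 <= 128 = 2^7)
Total heap work = (V+E) * ceil(log2(V)) = 238 * 7 = 1666


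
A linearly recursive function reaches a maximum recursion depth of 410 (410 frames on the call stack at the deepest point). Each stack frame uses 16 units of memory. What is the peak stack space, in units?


Maximum recursion depth = 410 frames
Memory per frame = 16 units
Total stack space = depth * frame_size
= 410 * 16 = 6560


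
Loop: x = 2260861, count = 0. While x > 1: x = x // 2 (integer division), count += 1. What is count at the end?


The variable x halves each step:
x = 2260861 -> 1130430 -> 565215 -> 282607 -> 141303 -> 70651 -> 35325 -> 17662 -> 8831 -> 4415 -> 2207 -> 1103 -> 551 -> 275 -> 137 -> 68 -> 34 -> 17 -> 8 -> 4 -> 2 -> 1
Number of halvings = floor(log2(2260861)) = 21


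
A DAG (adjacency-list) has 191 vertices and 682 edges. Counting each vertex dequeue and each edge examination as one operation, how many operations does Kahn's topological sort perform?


V = 191 (vertex processing)
E = 682 (edge processing)
V + E = 191 + 682 = 873


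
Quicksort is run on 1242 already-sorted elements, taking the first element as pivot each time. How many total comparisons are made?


Sum of comparisons per partition:
1241 + 1240 + ... + 1 + 0
= 1242 * (1242 - 1) / 2
= 1242 * 1241 / 2
= 770661


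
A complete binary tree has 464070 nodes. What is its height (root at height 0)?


In a complete binary tree, level k holds nodes 2^k .. 2^(k+1)-1 (1-indexed).
Height = floor(log2(n)) = floor(log2(464070)) = 18
Check: 2^18 = 262144 <= 464070 < 524288 = 2^19


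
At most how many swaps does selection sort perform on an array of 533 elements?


Each of the 532 passes places one element in its final position.
Pass 1: swap minimum into position 0
Pass 2: swap minimum of remaining into position 1
...
Pass 532: last two elements, one swap
Maximum swaps = 533 - 1 = 532


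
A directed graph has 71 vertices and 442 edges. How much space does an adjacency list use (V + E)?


Adjacency list: one list head per vertex + one entry per edge
Vertex heads: 71
Edge entries: 442
Total = 71 + 442 = 513


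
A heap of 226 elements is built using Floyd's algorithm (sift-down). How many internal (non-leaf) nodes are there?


Leaf nodes occupy roughly half the array.
Sift-down is called for each internal node, starting from the last one.
Internal nodes = floor(n/2) = floor(226/2) = 113


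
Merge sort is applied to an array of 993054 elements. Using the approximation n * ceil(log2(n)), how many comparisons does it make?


Merge sort divides the array into halves recursively.
Number of levels = ceil(log2(993054)) = 20
At each level, approximately n = 993054 comparisons are needed for merging.
Total comparisons ~ n * ceil(log2(n)) = 993054 * 20 = 19861080


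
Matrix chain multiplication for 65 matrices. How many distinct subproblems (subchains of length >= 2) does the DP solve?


Subproblems are indexed by (i, j) where i < j.
Number of such pairs = n*(n-1)/2
= 65 * 64 / 2
= 2080


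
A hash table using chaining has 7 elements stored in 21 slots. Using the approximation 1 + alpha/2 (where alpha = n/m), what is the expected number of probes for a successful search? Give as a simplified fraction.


Load factor alpha = n/m = 7/21
Expected probes = 1 + alpha/2 = 1 + 7/(2*21)
= 1 + 7/42
= 42/42 + 7/42
= 49/42
Simplify: 7/6


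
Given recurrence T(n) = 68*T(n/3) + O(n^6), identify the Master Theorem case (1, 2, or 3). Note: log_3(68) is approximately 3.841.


Master Theorem parameters: a=68, b=3, c=6
log_b(a) = 3.841
Compare b^c with a: 3^6 = 729 > 68, so c > log_b(a).
Comparing c=6 vs log_b(a)=3.841:
6 > 3.841 => Case 3
Result: T(n) = O(n^6)
Master Theorem case = 3


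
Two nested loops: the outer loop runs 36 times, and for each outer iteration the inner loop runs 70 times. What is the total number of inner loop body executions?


Outer loop: 36 iterations
Inner loop: 70 iterations per outer iteration
Total = 36 * 70 = 2520


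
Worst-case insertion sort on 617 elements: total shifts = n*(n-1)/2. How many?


Sum of shifts = 1 + 2 + 3 + ... + 616
= 617 * 616 / 2
= 380072 / 2
= 190036


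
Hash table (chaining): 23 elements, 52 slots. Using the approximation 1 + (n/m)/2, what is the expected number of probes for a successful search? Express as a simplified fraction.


Computing expected probes:
alpha = 23/52
= 1 + alpha/2
= 1 + 23/(2*52)
= (2*52 + 23) / (2*52)
= 127/104


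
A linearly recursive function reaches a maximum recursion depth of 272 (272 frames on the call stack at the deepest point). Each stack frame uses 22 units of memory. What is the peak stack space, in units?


Maximum recursion depth = 272 frames
Memory per frame = 22 units
Total stack space = depth * frame_size
= 272 * 22 = 5984


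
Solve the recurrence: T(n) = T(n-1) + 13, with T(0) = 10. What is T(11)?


Unrolling the recurrence:
T(11) = T(10) + 13
       = T(9) + 13 + 13
       = T(8) + 13*3
       ...
       = T(0) + 13*11
       = 10 + 143 = 153


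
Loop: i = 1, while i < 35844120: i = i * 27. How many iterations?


i multiplies by 27 each step:
i = 1 -> 27 -> 729 -> 19683 -> 531441 -> 14348907 -> 387420489 (stop)
Iterations = ceil(log_27(35844120)) = 6


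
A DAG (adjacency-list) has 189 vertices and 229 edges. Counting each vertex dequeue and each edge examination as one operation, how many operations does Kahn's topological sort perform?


V = 189 (vertex processing)
E = 229 (edge processing)
V + E = 189 + 229 = 418


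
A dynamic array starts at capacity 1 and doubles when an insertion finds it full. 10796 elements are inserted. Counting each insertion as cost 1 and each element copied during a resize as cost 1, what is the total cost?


n = 10796
Insertion costs: 10796
Resizes copy 1, 2, 4, ... up to the largest power of 2 that is <= n-1 = 10795, i.e. 8192.
Copy costs = 1 + 2 + 4 + 8 + 16 + 32 + 64 + 128 + 256 + 512 + 1024 + 2048 + 4096 + 8192 = 16383
Total = 10796 + 16383 = 27179


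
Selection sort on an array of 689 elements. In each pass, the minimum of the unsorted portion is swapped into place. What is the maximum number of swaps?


Selection sort performs one swap per pass:
  Pass 1: find min in positions 0 to 688, swap with position 0
  Pass 2: find min in positions 1 to 688, swap with position 1
  Pass 3: find min in positions 2 to 688, swap with position 2
  Pass 4: find min in positions 3 to 688, swap with position 3
  Pass 5: find min in positions 4 to 688, swap with position 4
  ... (683 more passes)
Total passes (and swaps) = n - 1 = 689 - 1 = 688


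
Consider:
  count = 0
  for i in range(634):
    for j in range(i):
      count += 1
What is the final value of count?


For each i, the inner loop runs i times:
  i=0: inner runs 0 times
  i=1: inner runs 1 time
  i=2: inner runs 2 times
  i=3: inner runs 3 times
  i=4: inner runs 4 times
  i=5: inner runs 5 times
  i=6: inner runs 6 times
  i=7: inner runs 7 times
  ...
Total = 0 + 1 + 2 + ... + 633 = 634*(634-1)/2 = 200661


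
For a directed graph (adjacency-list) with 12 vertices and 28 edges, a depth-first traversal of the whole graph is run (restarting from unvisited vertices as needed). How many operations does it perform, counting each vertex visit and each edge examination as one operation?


A full DFS traversal visits each vertex once and examines each edge once.
V = 12
E = 28
Sum = 12 + 28 = 40


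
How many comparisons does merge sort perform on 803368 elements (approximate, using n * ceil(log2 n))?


Recursion depth: ceil(log2(803368)) = 20
Each recursion level merges n = 803368 elements
Total = 803368 * 20 = 16067360


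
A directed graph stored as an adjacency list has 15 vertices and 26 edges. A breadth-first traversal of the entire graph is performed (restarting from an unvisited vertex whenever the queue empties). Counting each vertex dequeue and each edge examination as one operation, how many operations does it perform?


A full BFS traversal dequeues each vertex once and examines each edge once.
Vertex visits: 15
Edge visits: 26
V + E = 15 + 26 = 41


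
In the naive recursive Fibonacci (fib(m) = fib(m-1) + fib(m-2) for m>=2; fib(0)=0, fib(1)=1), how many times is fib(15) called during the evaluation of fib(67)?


Let N(m) = number of times fib(m) is called while evaluating fib(67).
N(67) = 1 (the initial call).
N(66) = 1 (only fib(67) calls it).
For 1 <= m <= 65: fib(m) is called by fib(m+1) and fib(m+2), so
  N(m) = N(m+1) + N(m+2).
fib(0) is called only by fib(2), so N(0) = N(2).
Walk down from m=67:
  N(67)=1, N(66)=1, N(65)=2, N(64)=3, N(63)=5, N(62)=8, N(61)=13, N(60)=21, N(59)=34, N(58)=55, N(57)=89, N(56)=144, N(55)=233, N(54)=377, N(53)=610, N(52)=987, N(51)=1597, N(50)=2584, N(49)=4181, N(48)=6765, N(47)=10946, N(46)=17711, N(45)=28657, N(44)=46368, N(43)=75025, N(42)=121393, N(41)=196418, N(40)=317811, N(39)=514229, N(38)=832040, N(37)=1346269, N(36)=2178309, N(35)=3524578, N(34)=5702887, N(33)=9227465, N(32)=14930352, N(31)=24157817, N(30)=39088169, N(29)=63245986, N(28)=102334155, N(27)=165580141, N(26)=267914296, N(25)=433494437, N(24)=701408733, N(23)=1134903170, N(22)=1836311903, N(21)=2971215073, N(20)=4807526976, N(19)=7778742049, N(18)=12586269025, N(17)=20365011074, N(16)=32951280099, N(15)=53316291173
N(15) = 53316291173


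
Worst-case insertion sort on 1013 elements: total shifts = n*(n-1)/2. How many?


Sum of shifts = 1 + 2 + 3 + ... + 1012
= 1013 * 1012 / 2
= 1025156 / 2
= 512578


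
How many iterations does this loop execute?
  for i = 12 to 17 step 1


The loop variable i takes values starting at 12 and increments by 1 each iteration.
Sequence: i = 12, 13, 14, 15, 16, 17
The upper bound 17 is inclusive, so the count is floor((last - first) / step) + 1:
floor((17 - 12) / 1) + 1 = floor(5/1) + 1 = 5 + 1 = 6


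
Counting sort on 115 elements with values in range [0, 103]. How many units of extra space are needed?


Output array size: 115 (to store sorted result)
Count array size: 104 (one slot per possible value, range 0 to 103)
Total extra space = 115 + 104 = 219


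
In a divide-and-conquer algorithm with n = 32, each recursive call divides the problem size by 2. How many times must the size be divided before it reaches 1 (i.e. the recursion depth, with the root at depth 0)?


Number of divisions = log_2(32)
Sizes: 32 -> 16 -> 8 -> 4 -> 2 -> 1 (5 divisions)
Recursion depth = 5


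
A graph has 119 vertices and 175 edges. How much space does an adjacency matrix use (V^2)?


Adjacency matrix: V x V grid of entries
Space = V^2 = 119^2 = 119 * 119 = 14161


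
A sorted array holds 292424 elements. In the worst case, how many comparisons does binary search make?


Halving sequence: 292424 -> 146212 -> 73106 -> 36553 -> 18276 -> 9138 -> 4569 -> 2284 -> 1142 -> 571 -> 285 -> 142 -> 71 -> 35 -> 17 -> 8 -> 4 -> 2 -> 1
Number of halvings = 18
Max comparisons = 18 + 1 = 19


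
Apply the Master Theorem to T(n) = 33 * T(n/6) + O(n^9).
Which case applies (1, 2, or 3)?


The Master Theorem: T(n) = a*T(n/b) + O(n^c)
  a = 33, b = 6, c = 9
log_b(a) = log_6(33) ~ 1.951
Compare b^c with a: 6^9 = 10077696 > 33, so c > log_b(a).
Since c > log_b(a), Case 3 applies.
T(n) = O(n^9)
Master Theorem case = 3


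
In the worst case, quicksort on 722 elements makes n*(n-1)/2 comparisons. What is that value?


Sum of comparisons per partition:
721 + 720 + ... + 1 + 0
= 722 * (722 - 1) / 2
= 722 * 721 / 2
= 260281


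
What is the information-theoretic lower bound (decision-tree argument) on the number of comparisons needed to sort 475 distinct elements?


A binary decision tree of height h has at most 2^h leaves and needs at least n! of them, so h >= ceil(log2(n!)).
475! is far too large to multiply out, so use Stirling's series:
  ln(n!) ~ n ln n - n + (1/2) ln(2 pi n) + 1/(12n)  (error below 1/(360 n^3), negligible here)
  ln(475) = 6.1633148
  n ln n = 475 * 6.1633148 = 2927.5745
  (1/2) ln(2 pi * 475) = (1/2) ln(2984.5130) = 4.0006
  1/(12*475) = 0.0002
  ln(475!) ~ 2927.5745 - 475 + 4.0006 + 0.0002 = 2456.5753
Convert to base 2: log2(475!) = 2456.5753 / ln 2 = 2456.5753 / 0.69314718 = 3544.0890
ceil(3544.0890) = 3545


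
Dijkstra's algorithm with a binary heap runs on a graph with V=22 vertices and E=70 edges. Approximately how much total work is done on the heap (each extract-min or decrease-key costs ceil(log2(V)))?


Dijkstra with a binary heap: each vertex is extracted once, each edge may relax once.
Each heap operation costs O(log V).
V + E = 22 + 70 = 92
ceil(log2(22)) = 5 (since 2^4 = 16 < 22 <= 32 = 2^5)
Total heap work = (V+E) * ceil(log2(V)) = 92 * 5 = 460


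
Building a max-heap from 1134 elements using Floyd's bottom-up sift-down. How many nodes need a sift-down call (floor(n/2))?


In a heap of 1134 elements (0-indexed array):
  Last element index: 1133
  Parent of last element: floor((1133 - 1) / 2) = 566
  Internal nodes: indices 0 to 566
  Count = floor(1134/2) = 567


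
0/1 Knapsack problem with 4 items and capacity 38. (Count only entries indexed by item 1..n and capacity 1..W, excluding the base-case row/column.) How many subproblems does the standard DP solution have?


The DP table is indexed by (item, capacity).
Rows: 4 items
Columns: 38 capacity values (1 to W)
Total subproblems = 4 * 38 = 152


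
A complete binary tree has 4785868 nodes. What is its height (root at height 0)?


In a complete binary tree, level k holds nodes 2^k .. 2^(k+1)-1 (1-indexed).
Height = floor(log2(n)) = floor(log2(4785868)) = 22
Check: 2^22 = 4194304 <= 4785868 < 8388608 = 2^23


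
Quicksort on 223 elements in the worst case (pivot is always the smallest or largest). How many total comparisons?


In the worst case, each partition step picks the worst pivot:
  Partition 1: 222 comparisons (n-1 elements to compare)
  Partition 2: 221 comparisons
  Partition 3: 220 comparisons
  Partition 4: 219 comparisons
  Partition 5: 218 comparisons
  ...
  Last partition: 0 comparisons
Total = (n-1) + (n-2) + ... + 1 + 0 = n*(n-1)/2
= 223*222/2 = 24753


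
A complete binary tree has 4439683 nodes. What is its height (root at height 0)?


In a complete binary tree, level k holds nodes 2^k .. 2^(k+1)-1 (1-indexed).
Height = floor(log2(n)) = floor(log2(4439683)) = 22
Check: 2^22 = 4194304 <= 4439683 < 8388608 = 2^23


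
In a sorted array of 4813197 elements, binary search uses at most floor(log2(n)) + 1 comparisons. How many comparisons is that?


Halving sequence: 4813197 -> 2406598 -> 1203299 -> 601649 -> 300824 -> 150412 -> 75206 -> 37603 -> 18801 -> 9400 -> 4700 -> 2350 -> 1175 -> 587 -> 293 -> 146 -> 73 -> 36 -> 18 -> 9 -> 4 -> 2 -> 1
Number of halvings = 22
Max comparisons = 22 + 1 = 23


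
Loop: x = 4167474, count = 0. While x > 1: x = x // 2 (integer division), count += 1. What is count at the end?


The variable x halves each step:
x = 4167474 -> 2083737 -> 1041868 -> 520934 -> 260467 -> 130233 -> 65116 -> 32558 -> 16279 -> 8139 -> 4069 -> 2034 -> 1017 -> 508 -> 254 -> 127 -> 63 -> 31 -> 15 -> 7 -> 3 -> 1
Number of halvings = floor(log2(4167474)) = 21


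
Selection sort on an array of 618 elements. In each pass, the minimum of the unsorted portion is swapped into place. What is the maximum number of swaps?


Selection sort performs one swap per pass:
  Pass 1: find min in positions 0 to 617, swap with position 0
  Pass 2: find min in positions 1 to 617, swap with position 1
  Pass 3: find min in positions 2 to 617, swap with position 2
  Pass 4: find min in positions 3 to 617, swap with position 3
  Pass 5: find min in positions 4 to 617, swap with position 4
  ... (612 more passes)
Total passes (and swaps) = n - 1 = 618 - 1 = 617


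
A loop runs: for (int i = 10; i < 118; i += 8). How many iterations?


Loop starts at i = 10, increments by 8, stops when i >= 118.
Number of iterations = ceil((118 - 10) / 8)
= ceil(108 / 8)
= 14


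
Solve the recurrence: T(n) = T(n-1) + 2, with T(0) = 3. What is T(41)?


Unrolling the recurrence:
T(41) = T(40) + 2
       = T(39) + 2 + 2
       = T(38) + 2*3
       ...
       = T(0) + 2*41
       = 3 + 82 = 85


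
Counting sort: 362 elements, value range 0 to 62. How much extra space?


n = 362 (output array)
k = 63 (count array for 63 distinct values)
Extra space = 362 + 63 = 425


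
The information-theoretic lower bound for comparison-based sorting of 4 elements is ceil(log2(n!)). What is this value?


A binary decision tree of height h has at most 2^h leaves and needs at least n! of them, so h >= ceil(log2(n!)).
Compute 4! as a running product:
  x2 = 2, x3 = 6, x4 = 24
4! = 24
Bracket between powers of 2:
  2^4 = 16 < 24 <= 32 = 2^5
So ceil(log2(4!)) = 5


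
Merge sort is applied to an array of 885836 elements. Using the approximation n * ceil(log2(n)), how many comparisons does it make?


Merge sort divides the array into halves recursively.
Number of levels = ceil(log2(885836)) = 20
At each level, approximately n = 885836 comparisons are needed for merging.
Total comparisons ~ n * ceil(log2(n)) = 885836 * 20 = 17716720


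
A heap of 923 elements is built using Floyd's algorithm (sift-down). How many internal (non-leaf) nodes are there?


Leaf nodes occupy roughly half the array.
Sift-down is called for each internal node, starting from the last one.
Internal nodes = floor(n/2) = floor(923/2) = 461


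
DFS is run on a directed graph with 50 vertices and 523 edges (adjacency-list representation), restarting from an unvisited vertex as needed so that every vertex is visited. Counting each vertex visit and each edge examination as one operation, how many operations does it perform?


A full DFS traversal processes each vertex exactly once (push/pop on stack).
Each directed edge is examined once.
V = 50, E = 523
V + E = 573


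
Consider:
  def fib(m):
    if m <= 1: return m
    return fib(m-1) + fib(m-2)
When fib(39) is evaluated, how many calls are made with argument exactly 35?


Let N(m) = number of times fib(m) is called while evaluating fib(39).
N(39) = 1 (the initial call).
N(38) = 1 (only fib(39) calls it).
For 1 <= m <= 37: fib(m) is called by fib(m+1) and fib(m+2), so
  N(m) = N(m+1) + N(m+2).
fib(0) is called only by fib(2), so N(0) = N(2).
Walk down from m=39:
  N(39)=1, N(38)=1, N(37)=2, N(36)=3, N(35)=5
N(35) = 5


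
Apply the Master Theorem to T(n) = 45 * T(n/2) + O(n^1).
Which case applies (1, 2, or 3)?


The Master Theorem: T(n) = a*T(n/b) + O(n^c)
  a = 45, b = 2, c = 1
log_b(a) = log_2(45) ~ 5.492
Compare b^c with a: 2^1 = 2 < 45, so c < log_b(a).
Since c < log_b(a), Case 1 applies.
T(n) = O(n^(log_2 45)) ~ O(n^5.492)
Master Theorem case = 1


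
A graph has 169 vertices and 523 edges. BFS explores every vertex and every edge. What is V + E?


A full BFS traversal dequeues each vertex once and examines each edge once.
Vertex visits: 169
Edge visits: 523
V + E = 169 + 523 = 692


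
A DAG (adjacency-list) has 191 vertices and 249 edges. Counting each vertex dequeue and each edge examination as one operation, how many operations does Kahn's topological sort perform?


V = 191 (vertex processing)
E = 249 (edge processing)
V + E = 191 + 249 = 440


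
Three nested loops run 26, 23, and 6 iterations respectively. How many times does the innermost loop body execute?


Loop 1 (outermost): 26 iterations
Loop 2 (middle): 23 iterations per outer
Loop 3 (innermost): 6 iterations per middle
Total = 26 * 23 * 6 = 3588


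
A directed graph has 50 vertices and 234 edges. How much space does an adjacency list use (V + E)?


Adjacency list: one list head per vertex + one entry per edge
Vertex heads: 50
Edge entries: 234
Total = 50 + 234 = 284


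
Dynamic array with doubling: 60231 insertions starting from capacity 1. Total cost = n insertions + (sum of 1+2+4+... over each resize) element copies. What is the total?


n = 60231
Insertion costs: 60231
Resizes copy 1, 2, 4, ... up to the largest power of 2 that is <= n-1 = 60230, i.e. 32768.
Copy costs = 1 + 2 + 4 + 8 + 16 + 32 + 64 + 128 + 256 + 512 + 1024 + 2048 + 4096 + 8192 + 16384 + 32768 = 65535
Total = 60231 + 65535 = 125766


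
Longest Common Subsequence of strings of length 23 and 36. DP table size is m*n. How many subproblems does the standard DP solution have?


DP table indexed by positions in both strings.
First string: 23 positions
Second string: 36 positions
Total = 23 * 36 = 828


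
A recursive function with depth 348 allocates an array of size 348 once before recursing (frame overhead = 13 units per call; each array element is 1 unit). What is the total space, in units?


Array allocation: 348 units (allocated once)
Stack frames: 348 deep * 13 per frame = 4524 units
Total = 348 + 4524 = 4872


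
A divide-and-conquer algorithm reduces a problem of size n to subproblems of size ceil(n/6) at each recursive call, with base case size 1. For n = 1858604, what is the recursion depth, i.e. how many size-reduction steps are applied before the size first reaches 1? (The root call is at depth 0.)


Each step divides the size by 6 (rounding up); after k steps the size is ceil(n/6^k), which equals 1 exactly when 6^k >= n.
So the depth is the smallest k with 6^k >= 1858604, i.e. ceil(log_6(1858604)).
6^8 = 1679616 < 1858604 <= 10077696 = 6^9
Recursion depth = 9


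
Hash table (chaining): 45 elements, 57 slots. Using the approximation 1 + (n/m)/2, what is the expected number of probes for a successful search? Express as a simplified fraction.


Computing expected probes:
alpha = 45/57
= 1 + alpha/2
= 1 + 45/(2*57)
= (2*57 + 45) / (2*57)
= 159/114 = 53/38


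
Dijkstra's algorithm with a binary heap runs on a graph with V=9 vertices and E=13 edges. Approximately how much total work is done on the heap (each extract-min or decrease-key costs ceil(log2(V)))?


Dijkstra with a binary heap: each vertex is extracted once, each edge may relax once.
Each heap operation costs O(log V).
V + E = 9 + 13 = 22
ceil(log2(9)) = 4 (since 2^3 = 8 < 9 <= 16 = 2^4)
Total heap work = (V+E) * ceil(log2(V)) = 22 * 4 = 88


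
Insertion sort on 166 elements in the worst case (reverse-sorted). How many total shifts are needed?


In the worst case (reverse-sorted), each element shifts past all previous:
  Element 1: 1 shifts
  Element 2: 2 shifts
  Element 3: 3 shifts
  Element 4: 4 shifts
  Element 5: 5 shifts
  ...
  Element 165: 165 shifts
Total = 1 + 2 + ... + 165
= 166*(166-1)/2 = 13695


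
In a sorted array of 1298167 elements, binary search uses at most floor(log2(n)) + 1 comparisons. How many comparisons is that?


Halving sequence: 1298167 -> 649083 -> 324541 -> 162270 -> 81135 -> 40567 -> 20283 -> 10141 -> 5070 -> 2535 -> 1267 -> 633 -> 316 -> 158 -> 79 -> 39 -> 19 -> 9 -> 4 -> 2 -> 1
Number of halvings = 20
Max comparisons = 20 + 1 = 21


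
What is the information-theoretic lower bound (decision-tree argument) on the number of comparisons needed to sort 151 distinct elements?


A binary decision tree of height h has at most 2^h leaves and needs at least n! of them, so h >= ceil(log2(n!)).
151! is far too large to multiply out, so use Stirling's series:
  ln(n!) ~ n ln n - n + (1/2) ln(2 pi n) + 1/(12n)  (error below 1/(360 n^3), negligible here)
  ln(151) = 5.0172798
  n ln n = 151 * 5.0172798 = 757.6092
  (1/2) ln(2 pi * 151) = (1/2) ln(948.7610) = 3.4276
  1/(12*151) = 0.0006
  ln(151!) ~ 757.6092 - 151 + 3.4276 + 0.0006 = 610.0374
Convert to base 2: log2(151!) = 610.0374 / ln 2 = 610.0374 / 0.69314718 = 880.0979
ceil(880.0979) = 881


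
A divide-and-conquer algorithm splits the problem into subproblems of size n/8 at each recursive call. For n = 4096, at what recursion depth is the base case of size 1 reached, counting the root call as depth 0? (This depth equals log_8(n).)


At each depth, the problem size is divided by 8:
  Depth 0: problem size = 4096
  Depth 1: problem size = 512
  Depth 2: problem size = 64
  Depth 3: problem size = 8
  Depth 4: problem size = 1 (base case)
The base case is reached at depth log_8(4096) = 4 (the tree has 5 levels counting depth 0, but the depth asked for is 4).
Recursion depth = 4


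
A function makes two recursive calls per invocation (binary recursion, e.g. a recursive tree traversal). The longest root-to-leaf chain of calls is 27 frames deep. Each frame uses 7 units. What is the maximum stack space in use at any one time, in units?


Binary recursion: the two calls run one after the other, so only one root-to-leaf chain of frames is on the stack at a time.
Maximum depth (longest chain) = 27 frames
Each frame = 7 units
Max stack space = 27 * 7 = 189


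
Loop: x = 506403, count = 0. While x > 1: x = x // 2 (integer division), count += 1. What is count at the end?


The variable x halves each step:
x = 506403 -> 253201 -> 126600 -> 63300 -> 31650 -> 15825 -> 7912 -> 3956 -> 1978 -> 989 -> 494 -> 247 -> 123 -> 61 -> 30 -> 15 -> 7 -> 3 -> 1
Number of halvings = floor(log2(506403)) = 18


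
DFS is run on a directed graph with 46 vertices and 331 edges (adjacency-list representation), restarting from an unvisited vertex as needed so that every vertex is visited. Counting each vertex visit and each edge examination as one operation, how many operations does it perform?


A full DFS traversal processes each vertex exactly once (push/pop on stack).
Each directed edge is examined once.
V = 46, E = 331
V + E = 377


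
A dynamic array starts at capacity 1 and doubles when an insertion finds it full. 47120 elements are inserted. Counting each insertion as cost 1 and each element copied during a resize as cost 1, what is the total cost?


n = 47120
Insertion costs: 47120
Resizes copy 1, 2, 4, ... up to the largest power of 2 that is <= n-1 = 47119, i.e. 32768.
Copy costs = 1 + 2 + 4 + 8 + 16 + 32 + 64 + 128 + 256 + 512 + 1024 + 2048 + 4096 + 8192 + 16384 + 32768 = 65535
Total = 47120 + 65535 = 112655


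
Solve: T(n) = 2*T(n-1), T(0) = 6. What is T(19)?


Unrolling:
T(19) = 2*T(18) = 2^2*T(17) = ... = 2^19*T(0)
= 2^19 * 6
= 524288 * 6 = 3145728


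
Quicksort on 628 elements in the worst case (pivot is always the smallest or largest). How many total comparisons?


In the worst case, each partition step picks the worst pivot:
  Partition 1: 627 comparisons (n-1 elements to compare)
  Partition 2: 626 comparisons
  Partition 3: 625 comparisons
  Partition 4: 624 comparisons
  Partition 5: 623 comparisons
  ...
  Last partition: 0 comparisons
Total = (n-1) + (n-2) + ... + 1 + 0 = n*(n-1)/2
= 628*627/2 = 196878


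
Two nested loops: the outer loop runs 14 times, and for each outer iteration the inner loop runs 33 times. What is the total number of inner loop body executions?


Outer loop: 14 iterations
Inner loop: 33 iterations per outer iteration
Total = 14 * 33 = 462


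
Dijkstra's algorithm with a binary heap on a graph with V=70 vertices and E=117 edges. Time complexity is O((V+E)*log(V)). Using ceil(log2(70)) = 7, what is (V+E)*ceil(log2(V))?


Dijkstra with a binary heap: each vertex is extracted once, each edge may relax once.
Each heap operation costs O(log V).
V + E = 70 + 117 = 187
ceil(log2(70)) = 7 (since 2^6 = 64 < 70 <= 128 = 2^7)
Total heap work = (V+E) * ceil(log2(V)) = 187 * 7 = 1309
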